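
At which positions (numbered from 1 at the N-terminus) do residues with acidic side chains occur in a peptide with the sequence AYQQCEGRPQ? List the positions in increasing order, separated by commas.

Only D (aspartate) and E (glutamate) carry a side-chain carboxylic acid.
Matching residues: E6.

6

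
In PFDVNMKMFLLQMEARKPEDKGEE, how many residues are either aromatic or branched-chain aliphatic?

5

Aromatic: F, W, Y. Branched-chain aliphatic: I, L, V.
Aromatic residues here: F2, F9 (2).
Branched-chain aliphatic residues here: V4, L10, L11 (3).
The two groups share no amino acid, so total = 2 + 3 = 5.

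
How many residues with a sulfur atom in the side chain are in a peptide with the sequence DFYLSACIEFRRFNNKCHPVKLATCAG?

Only Cys (C) and Met (M) have a sulfur atom in the side chain.
Matching residues: C7, C17, C25.

3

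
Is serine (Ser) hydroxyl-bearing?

The –OH-bearing residues are Ser, Thr (aliphatic alcohols), and Tyr (phenol).
Serine is in this group.

Yes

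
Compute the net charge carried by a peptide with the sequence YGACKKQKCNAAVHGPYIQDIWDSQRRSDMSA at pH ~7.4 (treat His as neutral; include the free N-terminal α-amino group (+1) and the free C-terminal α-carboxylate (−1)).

+2

At pH ~7.4 the Lys and Arg side chains are protonated (+1), the Asp and Glu side chains are deprotonated (−1), and with His taken as neutral all other side chains carry no charge.
Positive (K, R): K5, K6, K8, R26, R27 → +5.
Negative (D, E): D20, D23, D29 → −3.
The N-terminus (+1) and C-terminus (−1) cancel.
Net charge = (+5) + (−3) = +2.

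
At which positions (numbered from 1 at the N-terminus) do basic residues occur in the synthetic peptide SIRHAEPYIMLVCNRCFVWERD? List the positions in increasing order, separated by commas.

3, 4, 15, 21

Lysine (K), arginine (R), and histidine (H) have basic, nitrogen-containing side chains.
Matching residues: R3, H4, R15, R21.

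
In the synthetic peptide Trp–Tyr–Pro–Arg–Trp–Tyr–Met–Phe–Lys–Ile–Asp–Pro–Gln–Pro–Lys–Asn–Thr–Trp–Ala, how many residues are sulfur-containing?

The sulfur-bearing residues are cysteine (–SH) and methionine (–S–CH₃).
Matching residues: Met7.

1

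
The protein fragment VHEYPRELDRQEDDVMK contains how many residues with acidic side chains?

6

Only D (aspartate) and E (glutamate) carry a side-chain carboxylic acid.
Matching residues: E3, E7, D9, E12, D13, D14.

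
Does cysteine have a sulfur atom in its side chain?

Only Cys (C) and Met (M) have a sulfur atom in the side chain.
Cysteine is in this group.

Yes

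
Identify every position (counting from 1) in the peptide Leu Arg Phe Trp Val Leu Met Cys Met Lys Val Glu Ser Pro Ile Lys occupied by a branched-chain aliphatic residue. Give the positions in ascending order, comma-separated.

Valine (V), leucine (L), and isoleucine (I) are the branched-chain amino acids.
Matching residues: Leu1, Val5, Leu6, Val11, Ile15.

1, 5, 6, 11, 15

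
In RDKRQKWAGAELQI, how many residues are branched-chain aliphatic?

The BCAAs are Val, Leu, and Ile — aliphatic side chains with a branch point.
Matching residues: L12, I14.

2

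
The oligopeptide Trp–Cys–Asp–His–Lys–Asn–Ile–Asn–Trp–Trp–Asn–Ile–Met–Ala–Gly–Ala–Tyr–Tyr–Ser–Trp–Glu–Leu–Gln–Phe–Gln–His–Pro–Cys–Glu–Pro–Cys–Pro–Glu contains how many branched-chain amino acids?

Valine (V), leucine (L), and isoleucine (I) are the branched-chain amino acids.
Matching residues: Ile7, Ile12, Leu22.

3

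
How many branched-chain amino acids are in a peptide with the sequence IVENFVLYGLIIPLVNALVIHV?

13

V, L, and I make up the branched-chain aliphatic group.
Matching residues: I1, V2, V6, L7, L10, I11, I12, L14, V15, L18, V19, I20, V22.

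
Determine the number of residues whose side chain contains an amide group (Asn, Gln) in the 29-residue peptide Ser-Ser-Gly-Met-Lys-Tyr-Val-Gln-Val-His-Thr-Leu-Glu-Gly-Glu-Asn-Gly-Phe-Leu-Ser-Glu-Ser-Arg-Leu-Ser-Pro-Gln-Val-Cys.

Matching residues: Gln8, Asn16, Gln27.

3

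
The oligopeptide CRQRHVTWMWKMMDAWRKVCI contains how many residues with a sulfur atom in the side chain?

5

Cysteine (C, thiol) and methionine (M, thioether) are the two sulfur-containing amino acids.
Matching residues: C1, M9, M12, M13, C20.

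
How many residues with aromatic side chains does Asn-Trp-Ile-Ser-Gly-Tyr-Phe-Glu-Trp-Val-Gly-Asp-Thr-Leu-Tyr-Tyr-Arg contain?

Phenylalanine (F), tryptophan (W), and tyrosine (Y) have aromatic ring side chains.
Matching residues: Trp2, Tyr6, Phe7, Trp9, Tyr15, Tyr16.

6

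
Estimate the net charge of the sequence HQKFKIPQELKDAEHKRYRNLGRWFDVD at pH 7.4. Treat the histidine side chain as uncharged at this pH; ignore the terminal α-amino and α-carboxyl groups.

+2

Near pH 7.4, K and R contribute +1 each, D and E contribute −1 each, and every other side chain (His included, as stated) is uncharged.
Positive (K, R): K3, K5, K11, K16, R17, R19, R23 → +7.
Negative (D, E): E9, D12, E14, D26, D28 → −5.
Net charge = (+7) + (−5) = +2.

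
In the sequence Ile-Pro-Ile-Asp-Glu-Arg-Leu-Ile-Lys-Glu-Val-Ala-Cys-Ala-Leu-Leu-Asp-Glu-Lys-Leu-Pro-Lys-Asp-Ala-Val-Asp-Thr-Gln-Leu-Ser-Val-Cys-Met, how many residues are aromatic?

Phenylalanine (F), tryptophan (W), and tyrosine (Y) have aromatic ring side chains.
None of the 33 residues belong to this group.

0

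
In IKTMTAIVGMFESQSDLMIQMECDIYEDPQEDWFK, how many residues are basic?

The basic amino acids are Lys (K), Arg (R), and His (H).
Matching residues: K2, K35.

2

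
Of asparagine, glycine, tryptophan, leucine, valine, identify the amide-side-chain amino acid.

Asparagine (N) and glutamine (Q) have uncharged amide side chains.
Of the listed options, only asparagine belongs to this group.

asparagine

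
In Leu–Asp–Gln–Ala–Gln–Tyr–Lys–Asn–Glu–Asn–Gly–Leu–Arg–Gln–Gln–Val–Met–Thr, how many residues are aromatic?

Phenylalanine (F), tryptophan (W), and tyrosine (Y) have aromatic ring side chains.
Matching residues: Tyr6.

1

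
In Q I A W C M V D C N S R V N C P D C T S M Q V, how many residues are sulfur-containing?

6

Only Cys (C) and Met (M) have a sulfur atom in the side chain.
Matching residues: C5, M6, C9, C15, C18, M21.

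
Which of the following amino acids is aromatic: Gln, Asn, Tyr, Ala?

Tyr

The aromatic amino acids are Phe (F, benzyl), Trp (W, indole), and Tyr (Y, phenol).
Of the listed options, only Tyr belongs to this group.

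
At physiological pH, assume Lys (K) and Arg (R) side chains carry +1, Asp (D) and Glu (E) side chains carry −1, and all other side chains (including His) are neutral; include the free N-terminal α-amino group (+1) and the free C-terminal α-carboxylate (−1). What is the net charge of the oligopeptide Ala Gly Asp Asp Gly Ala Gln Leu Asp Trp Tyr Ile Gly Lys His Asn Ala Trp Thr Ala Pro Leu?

-2

Positive (K, R): Lys14 → +1.
Negative (D, E): Asp3, Asp4, Asp9 → −3.
The N-terminus (+1) and C-terminus (−1) cancel.
Net charge = (+1) + (−3) = −2.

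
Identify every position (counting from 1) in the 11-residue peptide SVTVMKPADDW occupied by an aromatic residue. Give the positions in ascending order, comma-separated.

F, W, and Y each carry an aromatic ring on the side chain.
Matching residues: W11.

11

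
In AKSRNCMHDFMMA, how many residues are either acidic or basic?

Acidic: D, E. Basic: H, K, R.
Acidic residues here: D9 (1).
Basic residues here: K2, R4, H8 (3).
The two groups share no amino acid, so total = 1 + 3 = 4.

4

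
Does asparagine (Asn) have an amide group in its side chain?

Asparagine (N) and glutamine (Q) have uncharged amide side chains.
Asparagine is in this group.

Yes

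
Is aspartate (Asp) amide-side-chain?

No

Asparagine (N) and glutamine (Q) have uncharged amide side chains.
Aspartate is not in this group.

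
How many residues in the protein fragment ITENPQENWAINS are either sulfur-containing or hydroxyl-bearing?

2

Sulfur-containing: C, M. Hydroxyl-bearing: S, T, Y.
Sulfur-containing residues here: none (0).
Hydroxyl-bearing residues here: T2, S13 (2).
The two groups share no amino acid, so total = 0 + 2 = 2.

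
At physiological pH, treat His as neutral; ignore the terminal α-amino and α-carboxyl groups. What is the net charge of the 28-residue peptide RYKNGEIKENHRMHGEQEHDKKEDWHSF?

At pH ~7.4 the Lys and Arg side chains are protonated (+1), the Asp and Glu side chains are deprotonated (−1), and with His taken as neutral all other side chains carry no charge.
Positive (K, R): R1, K3, K8, R12, K21, K22 → +6.
Negative (D, E): E6, E9, E16, E18, D20, E23, D24 → −7.
Net charge = (+6) + (−7) = −1.

-1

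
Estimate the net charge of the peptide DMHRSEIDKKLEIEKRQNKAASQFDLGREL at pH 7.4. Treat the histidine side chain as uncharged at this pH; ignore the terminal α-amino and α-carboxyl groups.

0

The side chains ionized at physiological pH are Lys/Arg (+1) and Asp/Glu (−1); with His treated as neutral, nothing else contributes.
Positive (K, R): R4, K9, K10, K15, R16, K19, R28 → +7.
Negative (D, E): D1, E6, D8, E12, E14, D25, E29 → −7.
Net charge = (+7) + (−7) = 0.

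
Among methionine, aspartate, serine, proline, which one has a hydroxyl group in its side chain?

serine

Serine (S), threonine (T), and tyrosine (Y) each carry a hydroxyl group on the side chain.
Of the listed options, only serine belongs to this group.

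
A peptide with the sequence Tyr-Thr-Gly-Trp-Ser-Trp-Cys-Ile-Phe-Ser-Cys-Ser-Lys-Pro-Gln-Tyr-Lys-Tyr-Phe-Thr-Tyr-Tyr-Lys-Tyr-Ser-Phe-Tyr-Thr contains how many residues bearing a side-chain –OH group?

Serine (S), threonine (T), and tyrosine (Y) each carry a hydroxyl group on the side chain.
Matching residues: Tyr1, Thr2, Ser5, Ser10, Ser12, Tyr16, Tyr18, Thr20, Tyr21, Tyr22, Tyr24, Ser25, Tyr27, Thr28.

14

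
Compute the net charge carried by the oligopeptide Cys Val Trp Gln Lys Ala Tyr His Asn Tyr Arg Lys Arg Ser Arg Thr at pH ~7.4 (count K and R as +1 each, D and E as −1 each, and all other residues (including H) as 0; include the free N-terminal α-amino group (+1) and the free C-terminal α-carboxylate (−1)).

+5

Positive (K, R): Lys5, Arg11, Lys12, Arg13, Arg15 → +5.
Negative (D, E): none → −0.
The N-terminus (+1) and C-terminus (−1) cancel.
Net charge = (+5) + (−0) = +5.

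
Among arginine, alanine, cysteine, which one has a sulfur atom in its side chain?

cysteine

Cysteine (C, thiol) and methionine (M, thioether) are the two sulfur-containing amino acids.
Of the listed options, only cysteine belongs to this group.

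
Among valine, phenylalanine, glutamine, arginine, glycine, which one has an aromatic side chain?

Phenylalanine (F), tryptophan (W), and tyrosine (Y) have aromatic ring side chains.
Of the listed options, only phenylalanine belongs to this group.

phenylalanine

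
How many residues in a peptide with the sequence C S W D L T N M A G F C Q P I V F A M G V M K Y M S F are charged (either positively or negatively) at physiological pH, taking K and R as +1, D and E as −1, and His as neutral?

Charged side chains at pH ~7.4: K, R (positive); D, E (negative).
Matching residues: D4, K23.

2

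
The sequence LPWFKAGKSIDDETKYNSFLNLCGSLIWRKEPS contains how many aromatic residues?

Phenylalanine (F), tryptophan (W), and tyrosine (Y) have aromatic ring side chains.
Matching residues: W3, F4, Y16, F19, W28.

5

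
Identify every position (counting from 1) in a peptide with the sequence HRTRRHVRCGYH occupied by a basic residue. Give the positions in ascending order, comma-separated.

Lysine (K), arginine (R), and histidine (H) have basic, nitrogen-containing side chains.
Matching residues: H1, R2, R4, R5, H6, R8, H12.

1, 2, 4, 5, 6, 8, 12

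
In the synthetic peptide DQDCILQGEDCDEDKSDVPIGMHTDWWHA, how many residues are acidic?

9

Only D (aspartate) and E (glutamate) carry a side-chain carboxylic acid.
Matching residues: D1, D3, E9, D10, D12, E13, D14, D17, D25.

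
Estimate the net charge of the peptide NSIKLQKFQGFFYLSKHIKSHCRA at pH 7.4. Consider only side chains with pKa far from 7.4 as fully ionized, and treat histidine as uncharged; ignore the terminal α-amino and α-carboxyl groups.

+5

The side chains ionized at physiological pH are Lys/Arg (+1) and Asp/Glu (−1); with His treated as neutral, nothing else contributes.
Positive (K, R): K4, K7, K16, K19, R23 → +5.
Negative (D, E): none → −0.
Net charge = (+5) + (−0) = +5.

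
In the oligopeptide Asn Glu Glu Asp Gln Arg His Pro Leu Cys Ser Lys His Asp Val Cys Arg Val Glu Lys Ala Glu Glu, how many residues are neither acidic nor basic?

10

Acidic: D, E. Basic: K, R, H. All other residues are neither.
Matching residues: Asn1, Gln5, Pro8, Leu9, Cys10, Ser11, Val15, Cys16, Val18, Ala21.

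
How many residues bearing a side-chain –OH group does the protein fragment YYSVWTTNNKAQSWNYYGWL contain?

8

The –OH-bearing residues are Ser, Thr (aliphatic alcohols), and Tyr (phenol).
Matching residues: Y1, Y2, S3, T6, T7, S13, Y16, Y17.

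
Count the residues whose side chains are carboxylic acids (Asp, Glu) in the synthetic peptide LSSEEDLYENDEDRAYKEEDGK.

10

Matching residues: E4, E5, D6, E9, D11, E12, D13, E18, E19, D20.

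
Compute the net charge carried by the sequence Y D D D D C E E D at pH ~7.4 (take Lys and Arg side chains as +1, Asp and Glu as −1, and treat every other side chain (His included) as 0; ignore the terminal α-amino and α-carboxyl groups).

-7

Positive (K, R): none → +0.
Negative (D, E): D2, D3, D4, D5, E7, E8, D9 → −7.
Net charge = (+0) + (−7) = −7.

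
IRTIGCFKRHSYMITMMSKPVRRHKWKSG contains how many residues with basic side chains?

The basic amino acids are Lys (K), Arg (R), and His (H).
Matching residues: R2, K8, R9, H10, K19, R22, R23, H24, K25, K27.

10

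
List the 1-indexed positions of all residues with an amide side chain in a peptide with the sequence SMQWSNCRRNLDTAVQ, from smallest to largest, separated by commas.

Only N (asparagine) and Q (glutamine) carry a side-chain carboxamide.
Matching residues: Q3, N6, N10, Q16.

3, 6, 10, 16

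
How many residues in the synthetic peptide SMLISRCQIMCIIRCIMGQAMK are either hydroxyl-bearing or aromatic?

2

Hydroxyl-bearing: S, T, Y. Aromatic: F, W, Y.
Hydroxyl-bearing residues here: S1, S5 (2).
Aromatic residues here: none (0).
(Y belongs to both groups, but none appear in this sequence.) Total = 2 + 0 = 2.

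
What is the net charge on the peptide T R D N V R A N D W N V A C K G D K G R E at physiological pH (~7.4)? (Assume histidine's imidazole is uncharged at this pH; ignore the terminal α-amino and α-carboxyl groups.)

+1

Near pH 7.4, K and R contribute +1 each, D and E contribute −1 each, and every other side chain (His included, as stated) is uncharged.
Positive (K, R): R2, R6, K15, K18, R20 → +5.
Negative (D, E): D3, D9, D17, E21 → −4.
Net charge = (+5) + (−4) = +1.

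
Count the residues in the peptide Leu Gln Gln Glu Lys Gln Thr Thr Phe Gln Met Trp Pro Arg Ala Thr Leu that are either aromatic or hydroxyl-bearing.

5

Aromatic: F, W, Y. Hydroxyl-bearing: S, T, Y.
Aromatic residues here: Phe9, Trp12 (2).
Hydroxyl-bearing residues here: Thr7, Thr8, Thr16 (3).
(Y belongs to both groups, but none appear in this sequence.) Total = 2 + 3 = 5.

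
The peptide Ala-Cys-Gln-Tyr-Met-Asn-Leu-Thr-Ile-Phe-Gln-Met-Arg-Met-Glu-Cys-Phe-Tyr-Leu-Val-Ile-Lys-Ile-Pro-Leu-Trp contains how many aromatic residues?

5

The aromatic amino acids are Phe (F, benzyl), Trp (W, indole), and Tyr (Y, phenol).
Matching residues: Tyr4, Phe10, Phe17, Tyr18, Trp26.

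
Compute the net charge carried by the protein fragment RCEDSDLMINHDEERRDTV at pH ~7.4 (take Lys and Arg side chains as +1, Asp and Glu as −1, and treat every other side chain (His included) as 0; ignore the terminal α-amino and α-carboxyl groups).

-4

Positive (K, R): R1, R15, R16 → +3.
Negative (D, E): E3, D4, D6, D12, E13, E14, D17 → −7.
Net charge = (+3) + (−7) = −4.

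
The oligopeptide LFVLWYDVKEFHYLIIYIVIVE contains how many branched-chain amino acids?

V, L, and I make up the branched-chain aliphatic group.
Matching residues: L1, V3, L4, V8, L14, I15, I16, I18, V19, I20, V21.

11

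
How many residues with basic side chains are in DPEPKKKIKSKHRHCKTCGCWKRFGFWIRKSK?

The basic amino acids are Lys (K), Arg (R), and His (H).
Matching residues: K5, K6, K7, K9, K11, H12, R13, H14, K16, K22, R23, R29, K30, K32.

14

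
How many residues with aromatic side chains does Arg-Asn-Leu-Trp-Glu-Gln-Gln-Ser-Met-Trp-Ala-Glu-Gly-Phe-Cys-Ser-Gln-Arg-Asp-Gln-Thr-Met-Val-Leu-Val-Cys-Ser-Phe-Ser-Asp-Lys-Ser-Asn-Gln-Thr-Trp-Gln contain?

The aromatic amino acids are Phe (F, benzyl), Trp (W, indole), and Tyr (Y, phenol).
Matching residues: Trp4, Trp10, Phe14, Phe28, Trp36.

5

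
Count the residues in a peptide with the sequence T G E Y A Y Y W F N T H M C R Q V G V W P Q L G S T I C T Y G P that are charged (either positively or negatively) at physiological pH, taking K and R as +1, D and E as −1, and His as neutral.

2

Charged side chains at pH ~7.4: K, R (positive); D, E (negative).
Matching residues: E3, R15.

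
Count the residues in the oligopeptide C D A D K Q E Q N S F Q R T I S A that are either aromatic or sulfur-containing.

2

Aromatic: F, W, Y. Sulfur-containing: C, M.
Aromatic residues here: F11 (1).
Sulfur-containing residues here: C1 (1).
The two groups share no amino acid, so total = 1 + 1 = 2.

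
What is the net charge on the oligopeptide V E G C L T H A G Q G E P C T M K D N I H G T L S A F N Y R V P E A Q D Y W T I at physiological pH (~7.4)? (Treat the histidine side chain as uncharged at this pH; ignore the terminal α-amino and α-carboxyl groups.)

Near pH 7.4, K and R contribute +1 each, D and E contribute −1 each, and every other side chain (His included, as stated) is uncharged.
Positive (K, R): K17, R30 → +2.
Negative (D, E): E2, E12, D18, E33, D36 → −5.
Net charge = (+2) + (−5) = −3.

-3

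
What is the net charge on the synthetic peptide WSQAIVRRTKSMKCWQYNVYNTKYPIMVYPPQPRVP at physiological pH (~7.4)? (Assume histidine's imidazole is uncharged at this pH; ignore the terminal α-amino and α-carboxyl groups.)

+6

Near pH 7.4, K and R contribute +1 each, D and E contribute −1 each, and every other side chain (His included, as stated) is uncharged.
Positive (K, R): R7, R8, K10, K13, K23, R34 → +6.
Negative (D, E): none → −0.
Net charge = (+6) + (−0) = +6.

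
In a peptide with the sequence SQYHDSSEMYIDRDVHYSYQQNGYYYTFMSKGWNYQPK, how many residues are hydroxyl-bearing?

The –OH-bearing residues are Ser, Thr (aliphatic alcohols), and Tyr (phenol).
Matching residues: S1, Y3, S6, S7, Y10, Y17, S18, Y19, Y24, Y25, Y26, T27, S30, Y35.

14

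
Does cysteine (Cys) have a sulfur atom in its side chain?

Yes

The sulfur-bearing residues are cysteine (–SH) and methionine (–S–CH₃).
Cysteine is in this group.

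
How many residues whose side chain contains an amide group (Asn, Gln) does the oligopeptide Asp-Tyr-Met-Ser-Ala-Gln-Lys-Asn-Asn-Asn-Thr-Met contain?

4

Matching residues: Gln6, Asn8, Asn9, Asn10.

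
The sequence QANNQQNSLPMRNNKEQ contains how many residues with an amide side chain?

Asparagine (N) and glutamine (Q) have uncharged amide side chains.
Matching residues: Q1, N3, N4, Q5, Q6, N7, N13, N14, Q17.

9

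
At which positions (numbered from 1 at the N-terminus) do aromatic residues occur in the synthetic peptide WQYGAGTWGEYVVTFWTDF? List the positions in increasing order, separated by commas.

1, 3, 8, 11, 15, 16, 19

Phenylalanine (F), tryptophan (W), and tyrosine (Y) have aromatic ring side chains.
Matching residues: W1, Y3, W8, Y11, F15, W16, F19.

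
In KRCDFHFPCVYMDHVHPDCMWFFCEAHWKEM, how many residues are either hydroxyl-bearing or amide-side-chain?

1

Hydroxyl-bearing: S, T, Y. Amide-side-chain: N, Q.
Hydroxyl-bearing residues here: Y11 (1).
Amide-side-chain residues here: none (0).
The two groups share no amino acid, so total = 1 + 0 = 1.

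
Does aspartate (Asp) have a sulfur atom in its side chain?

Only Cys (C) and Met (M) have a sulfur atom in the side chain.
Aspartate is not in this group.

No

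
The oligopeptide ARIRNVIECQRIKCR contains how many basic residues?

5

K, R, and H are the three residues with basic side chains (ε-amine, guanidinium, and imidazole respectively).
Matching residues: R2, R4, R11, K13, R15.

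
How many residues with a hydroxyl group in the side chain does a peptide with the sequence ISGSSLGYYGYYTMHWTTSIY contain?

Serine (S), threonine (T), and tyrosine (Y) each carry a hydroxyl group on the side chain.
Matching residues: S2, S4, S5, Y8, Y9, Y11, Y12, T13, T17, T18, S19, Y21.

12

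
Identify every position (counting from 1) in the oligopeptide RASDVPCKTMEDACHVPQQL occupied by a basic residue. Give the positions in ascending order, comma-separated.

1, 8, 15

K, R, and H are the three residues with basic side chains (ε-amine, guanidinium, and imidazole respectively).
Matching residues: R1, K8, H15.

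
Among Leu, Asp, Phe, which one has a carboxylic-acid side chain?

Only D (aspartate) and E (glutamate) carry a side-chain carboxylic acid.
Of the listed options, only Asp belongs to this group.

Asp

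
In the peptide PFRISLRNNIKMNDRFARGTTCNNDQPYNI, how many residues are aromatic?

The aromatic amino acids are Phe (F, benzyl), Trp (W, indole), and Tyr (Y, phenol).
Matching residues: F2, F16, Y28.

3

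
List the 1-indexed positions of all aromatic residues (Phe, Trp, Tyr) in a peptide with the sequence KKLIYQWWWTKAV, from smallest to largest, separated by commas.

5, 7, 8, 9

Matching residues: Y5, W7, W8, W9.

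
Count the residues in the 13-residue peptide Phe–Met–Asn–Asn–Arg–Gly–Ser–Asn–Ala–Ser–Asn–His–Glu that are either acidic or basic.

Acidic: D, E. Basic: H, K, R.
Acidic residues here: Glu13 (1).
Basic residues here: Arg5, His12 (2).
The two groups share no amino acid, so total = 1 + 2 = 3.

3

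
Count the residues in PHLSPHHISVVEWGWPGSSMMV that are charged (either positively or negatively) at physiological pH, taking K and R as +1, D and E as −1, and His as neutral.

Charged side chains at pH ~7.4: K, R (positive); D, E (negative).
Matching residues: E12.

1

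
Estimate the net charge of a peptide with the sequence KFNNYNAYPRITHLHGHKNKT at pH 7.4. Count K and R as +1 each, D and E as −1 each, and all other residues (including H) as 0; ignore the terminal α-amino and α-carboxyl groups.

Positive (K, R): K1, R10, K18, K20 → +4.
Negative (D, E): none → −0.
Net charge = (+4) + (−0) = +4.

+4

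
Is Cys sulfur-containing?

Yes

Cysteine (C, thiol) and methionine (M, thioether) are the two sulfur-containing amino acids.
Cysteine is in this group.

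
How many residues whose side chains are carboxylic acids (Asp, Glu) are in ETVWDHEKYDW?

4

Matching residues: E1, D5, E7, D10.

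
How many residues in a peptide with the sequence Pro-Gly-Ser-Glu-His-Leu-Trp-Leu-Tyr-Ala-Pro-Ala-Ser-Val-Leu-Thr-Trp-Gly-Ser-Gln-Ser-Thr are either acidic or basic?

Acidic: D, E. Basic: H, K, R.
Acidic residues here: Glu4 (1).
Basic residues here: His5 (1).
The two groups share no amino acid, so total = 1 + 1 = 2.

2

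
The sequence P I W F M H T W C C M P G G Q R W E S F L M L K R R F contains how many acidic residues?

Aspartate (D) and glutamate (E) have carboxylic-acid side chains and are the acidic amino acids.
Matching residues: E18.

1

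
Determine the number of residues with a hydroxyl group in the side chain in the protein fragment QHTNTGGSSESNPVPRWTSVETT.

Serine (S), threonine (T), and tyrosine (Y) each carry a hydroxyl group on the side chain.
Matching residues: T3, T5, S8, S9, S11, T18, S19, T22, T23.

9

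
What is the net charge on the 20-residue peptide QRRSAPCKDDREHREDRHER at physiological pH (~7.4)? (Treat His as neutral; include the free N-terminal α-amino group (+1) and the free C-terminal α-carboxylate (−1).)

+1

At pH ~7.4 the Lys and Arg side chains are protonated (+1), the Asp and Glu side chains are deprotonated (−1), and with His taken as neutral all other side chains carry no charge.
Positive (K, R): R2, R3, K8, R11, R14, R17, R20 → +7.
Negative (D, E): D9, D10, E12, E15, D16, E19 → −6.
The N-terminus (+1) and C-terminus (−1) cancel.
Net charge = (+7) + (−6) = +1.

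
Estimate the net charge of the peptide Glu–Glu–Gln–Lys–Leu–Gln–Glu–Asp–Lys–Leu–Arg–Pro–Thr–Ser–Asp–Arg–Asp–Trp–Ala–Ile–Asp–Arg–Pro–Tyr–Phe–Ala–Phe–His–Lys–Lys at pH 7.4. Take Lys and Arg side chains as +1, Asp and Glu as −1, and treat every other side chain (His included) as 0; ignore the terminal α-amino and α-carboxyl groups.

0

Positive (K, R): Lys4, Lys9, Arg11, Arg16, Arg22, Lys29, Lys30 → +7.
Negative (D, E): Glu1, Glu2, Glu7, Asp8, Asp15, Asp17, Asp21 → −7.
Net charge = (+7) + (−7) = 0.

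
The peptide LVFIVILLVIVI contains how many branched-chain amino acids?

11

V, L, and I make up the branched-chain aliphatic group.
Matching residues: L1, V2, I4, V5, I6, L7, L8, V9, I10, V11, I12.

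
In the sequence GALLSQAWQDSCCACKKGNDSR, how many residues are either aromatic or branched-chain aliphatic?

3

Aromatic: F, W, Y. Branched-chain aliphatic: I, L, V.
Aromatic residues here: W8 (1).
Branched-chain aliphatic residues here: L3, L4 (2).
The two groups share no amino acid, so total = 1 + 2 = 3.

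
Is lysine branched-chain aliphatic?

No

V, L, and I make up the branched-chain aliphatic group.
Lysine is not in this group.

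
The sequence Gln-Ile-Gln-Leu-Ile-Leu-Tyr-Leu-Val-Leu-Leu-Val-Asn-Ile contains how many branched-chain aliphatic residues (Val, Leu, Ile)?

Matching residues: Ile2, Leu4, Ile5, Leu6, Leu8, Val9, Leu10, Leu11, Val12, Ile14.

10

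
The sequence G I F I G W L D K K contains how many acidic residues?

Only D (aspartate) and E (glutamate) carry a side-chain carboxylic acid.
Matching residues: D8.

1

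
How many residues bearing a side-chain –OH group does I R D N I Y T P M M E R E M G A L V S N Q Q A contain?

3

The –OH-bearing residues are Ser, Thr (aliphatic alcohols), and Tyr (phenol).
Matching residues: Y6, T7, S19.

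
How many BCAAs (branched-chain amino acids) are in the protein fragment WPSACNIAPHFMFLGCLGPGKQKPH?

The BCAAs are Val, Leu, and Ile — aliphatic side chains with a branch point.
Matching residues: I7, L14, L17.

3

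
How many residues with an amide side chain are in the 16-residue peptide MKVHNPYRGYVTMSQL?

Asparagine (N) and glutamine (Q) have uncharged amide side chains.
Matching residues: N5, Q15.

2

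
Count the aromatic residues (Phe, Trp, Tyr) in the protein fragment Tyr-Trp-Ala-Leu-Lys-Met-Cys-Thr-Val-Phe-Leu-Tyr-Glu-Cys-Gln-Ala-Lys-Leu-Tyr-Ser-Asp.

Matching residues: Tyr1, Trp2, Phe10, Tyr12, Tyr19.

5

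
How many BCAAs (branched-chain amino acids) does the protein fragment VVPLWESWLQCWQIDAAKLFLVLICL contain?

11

Valine (V), leucine (L), and isoleucine (I) are the branched-chain amino acids.
Matching residues: V1, V2, L4, L9, I14, L19, L21, V22, L23, I24, L26.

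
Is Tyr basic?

No

The basic amino acids are Lys (K), Arg (R), and His (H).
Tyrosine is not in this group.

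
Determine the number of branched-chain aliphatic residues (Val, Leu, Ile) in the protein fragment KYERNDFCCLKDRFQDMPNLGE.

Matching residues: L10, L20.

2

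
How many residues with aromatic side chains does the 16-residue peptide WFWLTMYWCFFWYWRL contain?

10

F, W, and Y each carry an aromatic ring on the side chain.
Matching residues: W1, F2, W3, Y7, W8, F10, F11, W12, Y13, W14.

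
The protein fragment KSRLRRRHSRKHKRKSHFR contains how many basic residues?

Lysine (K), arginine (R), and histidine (H) have basic, nitrogen-containing side chains.
Matching residues: K1, R3, R5, R6, R7, H8, R10, K11, H12, K13, R14, K15, H17, R19.

14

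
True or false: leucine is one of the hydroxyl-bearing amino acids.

False

Serine (S), threonine (T), and tyrosine (Y) each carry a hydroxyl group on the side chain.
Leucine is not in this group.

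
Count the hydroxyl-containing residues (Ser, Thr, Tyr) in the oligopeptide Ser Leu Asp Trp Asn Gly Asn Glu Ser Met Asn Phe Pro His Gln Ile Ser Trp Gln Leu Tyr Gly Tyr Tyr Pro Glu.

6

Matching residues: Ser1, Ser9, Ser17, Tyr21, Tyr23, Tyr24.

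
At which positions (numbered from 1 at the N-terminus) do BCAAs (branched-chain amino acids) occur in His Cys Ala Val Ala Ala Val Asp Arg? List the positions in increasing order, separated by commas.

V, L, and I make up the branched-chain aliphatic group.
Matching residues: Val4, Val7.

4, 7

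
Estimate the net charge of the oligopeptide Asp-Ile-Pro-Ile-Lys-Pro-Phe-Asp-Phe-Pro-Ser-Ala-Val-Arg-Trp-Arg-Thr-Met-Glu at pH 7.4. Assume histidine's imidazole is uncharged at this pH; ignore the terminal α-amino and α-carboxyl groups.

The side chains ionized at physiological pH are Lys/Arg (+1) and Asp/Glu (−1); with His treated as neutral, nothing else contributes.
Positive (K, R): Lys5, Arg14, Arg16 → +3.
Negative (D, E): Asp1, Asp8, Glu19 → −3.
Net charge = (+3) + (−3) = 0.

0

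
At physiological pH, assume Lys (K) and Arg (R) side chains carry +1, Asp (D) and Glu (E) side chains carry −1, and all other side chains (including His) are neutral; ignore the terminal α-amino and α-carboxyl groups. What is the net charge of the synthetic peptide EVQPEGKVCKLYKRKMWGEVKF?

+3

Positive (K, R): K7, K10, K13, R14, K15, K21 → +6.
Negative (D, E): E1, E5, E19 → −3.
Net charge = (+6) + (−3) = +3.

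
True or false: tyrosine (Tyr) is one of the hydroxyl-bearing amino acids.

Serine (S), threonine (T), and tyrosine (Y) each carry a hydroxyl group on the side chain.
Tyrosine is in this group.

True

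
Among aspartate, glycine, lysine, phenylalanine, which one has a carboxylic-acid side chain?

The acidic residues are Asp (D) and Glu (E), whose side chains end in a carboxylate group.
Of the listed options, only aspartate belongs to this group.

aspartate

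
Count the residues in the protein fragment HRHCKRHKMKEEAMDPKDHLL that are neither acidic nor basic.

Acidic: D, E. Basic: K, R, H. All other residues are neither.
Matching residues: C4, M9, A13, M14, P16, L20, L21.

7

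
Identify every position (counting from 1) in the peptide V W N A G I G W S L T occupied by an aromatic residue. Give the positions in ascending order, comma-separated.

2, 8

F, W, and Y each carry an aromatic ring on the side chain.
Matching residues: W2, W8.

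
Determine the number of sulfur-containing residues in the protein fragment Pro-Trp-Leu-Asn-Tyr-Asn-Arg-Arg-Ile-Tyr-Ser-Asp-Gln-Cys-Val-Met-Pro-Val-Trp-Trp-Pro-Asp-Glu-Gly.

Only Cys (C) and Met (M) have a sulfur atom in the side chain.
Matching residues: Cys14, Met16.

2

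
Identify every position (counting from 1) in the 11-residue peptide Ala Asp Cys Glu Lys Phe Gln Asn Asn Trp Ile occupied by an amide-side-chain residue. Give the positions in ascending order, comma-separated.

7, 8, 9

Asparagine (N) and glutamine (Q) have uncharged amide side chains.
Matching residues: Gln7, Asn8, Asn9.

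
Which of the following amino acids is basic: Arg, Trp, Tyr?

K, R, and H are the three residues with basic side chains (ε-amine, guanidinium, and imidazole respectively).
Of the listed options, only Arg belongs to this group.

Arg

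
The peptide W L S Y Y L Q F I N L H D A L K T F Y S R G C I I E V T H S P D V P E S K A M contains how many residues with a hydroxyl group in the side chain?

Serine (S), threonine (T), and tyrosine (Y) each carry a hydroxyl group on the side chain.
Matching residues: S3, Y4, Y5, T17, Y19, S20, T28, S30, S36.

9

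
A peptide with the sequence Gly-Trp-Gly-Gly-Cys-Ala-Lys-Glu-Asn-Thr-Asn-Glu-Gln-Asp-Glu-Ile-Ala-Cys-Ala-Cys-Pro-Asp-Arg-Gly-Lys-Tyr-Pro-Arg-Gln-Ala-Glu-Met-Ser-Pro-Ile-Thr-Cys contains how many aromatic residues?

The aromatic amino acids are Phe (F, benzyl), Trp (W, indole), and Tyr (Y, phenol).
Matching residues: Trp2, Tyr26.

2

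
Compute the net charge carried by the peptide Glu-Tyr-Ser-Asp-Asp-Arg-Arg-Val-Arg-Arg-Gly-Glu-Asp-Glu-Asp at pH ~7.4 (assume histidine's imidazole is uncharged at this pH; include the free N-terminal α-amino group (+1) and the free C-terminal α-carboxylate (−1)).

-3

At pH ~7.4 the Lys and Arg side chains are protonated (+1), the Asp and Glu side chains are deprotonated (−1), and with His taken as neutral all other side chains carry no charge.
Positive (K, R): Arg6, Arg7, Arg9, Arg10 → +4.
Negative (D, E): Glu1, Asp4, Asp5, Glu12, Asp13, Glu14, Asp15 → −7.
The N-terminus (+1) and C-terminus (−1) cancel.
Net charge = (+4) + (−7) = −3.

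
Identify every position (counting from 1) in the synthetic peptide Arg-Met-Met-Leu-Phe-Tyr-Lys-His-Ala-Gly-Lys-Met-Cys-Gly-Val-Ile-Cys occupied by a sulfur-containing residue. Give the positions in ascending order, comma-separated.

2, 3, 12, 13, 17

Matching residues: Met2, Met3, Met12, Cys13, Cys17.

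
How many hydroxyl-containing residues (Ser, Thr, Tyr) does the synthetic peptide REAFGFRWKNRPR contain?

None of the 13 residues belong to this group.

0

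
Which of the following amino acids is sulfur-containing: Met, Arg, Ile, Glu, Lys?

Only Cys (C) and Met (M) have a sulfur atom in the side chain.
Of the listed options, only Met belongs to this group.

Met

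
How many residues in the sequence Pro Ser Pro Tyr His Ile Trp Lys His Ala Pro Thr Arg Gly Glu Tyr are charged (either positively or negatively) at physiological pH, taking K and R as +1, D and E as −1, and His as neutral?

Charged side chains at pH ~7.4: K, R (positive); D, E (negative).
Matching residues: Lys8, Arg13, Glu15.

3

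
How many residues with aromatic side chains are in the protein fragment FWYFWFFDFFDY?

The aromatic amino acids are Phe (F, benzyl), Trp (W, indole), and Tyr (Y, phenol).
Matching residues: F1, W2, Y3, F4, W5, F6, F7, F9, F10, Y12.

10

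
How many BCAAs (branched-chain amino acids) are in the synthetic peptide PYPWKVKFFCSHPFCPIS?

2

The BCAAs are Val, Leu, and Ile — aliphatic side chains with a branch point.
Matching residues: V6, I17.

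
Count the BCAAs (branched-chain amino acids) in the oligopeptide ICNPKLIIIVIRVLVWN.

10

V, L, and I make up the branched-chain aliphatic group.
Matching residues: I1, L6, I7, I8, I9, V10, I11, V13, L14, V15.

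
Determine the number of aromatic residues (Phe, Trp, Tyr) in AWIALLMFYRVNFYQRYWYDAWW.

10

Matching residues: W2, F8, Y9, F13, Y14, Y17, W18, Y19, W22, W23.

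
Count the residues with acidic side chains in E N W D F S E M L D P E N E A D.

7

Aspartate (D) and glutamate (E) have carboxylic-acid side chains and are the acidic amino acids.
Matching residues: E1, D4, E7, D10, E12, E14, D16.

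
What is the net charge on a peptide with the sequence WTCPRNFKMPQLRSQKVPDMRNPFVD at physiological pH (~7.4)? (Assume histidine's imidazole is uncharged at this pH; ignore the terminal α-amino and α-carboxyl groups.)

At pH ~7.4 the Lys and Arg side chains are protonated (+1), the Asp and Glu side chains are deprotonated (−1), and with His taken as neutral all other side chains carry no charge.
Positive (K, R): R5, K8, R13, K16, R21 → +5.
Negative (D, E): D19, D26 → −2.
Net charge = (+5) + (−2) = +3.

+3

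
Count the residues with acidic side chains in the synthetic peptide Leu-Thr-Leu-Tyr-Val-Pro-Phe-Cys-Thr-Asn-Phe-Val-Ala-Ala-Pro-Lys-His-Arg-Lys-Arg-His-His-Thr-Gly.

Aspartate (D) and glutamate (E) have carboxylic-acid side chains and are the acidic amino acids.
None of the 24 residues belong to this group.

0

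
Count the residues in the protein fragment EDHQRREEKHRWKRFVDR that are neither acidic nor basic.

Acidic: D, E. Basic: K, R, H. All other residues are neither.
Matching residues: Q4, W12, F15, V16.

4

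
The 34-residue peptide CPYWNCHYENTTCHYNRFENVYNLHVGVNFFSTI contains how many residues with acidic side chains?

Only D (aspartate) and E (glutamate) carry a side-chain carboxylic acid.
Matching residues: E9, E19.

2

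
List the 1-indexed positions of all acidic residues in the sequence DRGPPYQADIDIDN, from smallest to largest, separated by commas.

The acidic residues are Asp (D) and Glu (E), whose side chains end in a carboxylate group.
Matching residues: D1, D9, D11, D13.

1, 9, 11, 13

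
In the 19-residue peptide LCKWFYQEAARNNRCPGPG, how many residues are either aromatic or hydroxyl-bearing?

3

Aromatic: F, W, Y. Hydroxyl-bearing: S, T, Y.
Aromatic residues here: W4, F5, Y6 (3).
Hydroxyl-bearing residues here: Y6 (1).
Y is in both groups, so the 1 Y residue must not be double-counted.
Total = 3 + 1 − 1 = 3.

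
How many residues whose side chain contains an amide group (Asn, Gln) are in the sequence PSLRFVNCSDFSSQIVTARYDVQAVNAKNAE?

5

Matching residues: N7, Q14, Q23, N26, N29.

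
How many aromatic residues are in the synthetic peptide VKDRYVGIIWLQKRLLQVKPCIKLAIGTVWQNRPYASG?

4

Phenylalanine (F), tryptophan (W), and tyrosine (Y) have aromatic ring side chains.
Matching residues: Y5, W10, W30, Y35.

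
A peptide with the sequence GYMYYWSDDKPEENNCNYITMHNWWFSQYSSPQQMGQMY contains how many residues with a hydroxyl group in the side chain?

S, T, and Y are the three residues with a side-chain hydroxyl.
Matching residues: Y2, Y4, Y5, S7, Y18, T20, S27, Y29, S30, S31, Y39.

11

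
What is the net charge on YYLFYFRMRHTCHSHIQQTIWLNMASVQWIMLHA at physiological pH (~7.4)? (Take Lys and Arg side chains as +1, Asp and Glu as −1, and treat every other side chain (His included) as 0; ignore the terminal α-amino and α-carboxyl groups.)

+2

Positive (K, R): R7, R9 → +2.
Negative (D, E): none → −0.
Net charge = (+2) + (−0) = +2.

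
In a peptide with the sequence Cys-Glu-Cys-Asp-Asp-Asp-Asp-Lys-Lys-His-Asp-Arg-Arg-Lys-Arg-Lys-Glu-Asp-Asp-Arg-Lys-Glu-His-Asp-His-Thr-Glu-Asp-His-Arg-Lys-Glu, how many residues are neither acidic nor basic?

Acidic: D, E. Basic: K, R, H. All other residues are neither.
Matching residues: Cys1, Cys3, Thr26.

3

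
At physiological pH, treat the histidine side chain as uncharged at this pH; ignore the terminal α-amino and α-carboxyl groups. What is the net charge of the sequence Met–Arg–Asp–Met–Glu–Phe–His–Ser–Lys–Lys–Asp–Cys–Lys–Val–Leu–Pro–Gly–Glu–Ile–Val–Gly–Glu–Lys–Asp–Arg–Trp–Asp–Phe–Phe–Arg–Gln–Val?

At pH ~7.4 the Lys and Arg side chains are protonated (+1), the Asp and Glu side chains are deprotonated (−1), and with His taken as neutral all other side chains carry no charge.
Positive (K, R): Arg2, Lys9, Lys10, Lys13, Lys23, Arg25, Arg30 → +7.
Negative (D, E): Asp3, Glu5, Asp11, Glu18, Glu22, Asp24, Asp27 → −7.
Net charge = (+7) + (−7) = 0.

0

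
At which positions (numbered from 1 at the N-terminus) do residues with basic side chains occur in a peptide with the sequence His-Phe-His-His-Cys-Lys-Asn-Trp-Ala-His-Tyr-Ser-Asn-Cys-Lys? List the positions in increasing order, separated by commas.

The basic amino acids are Lys (K), Arg (R), and His (H).
Matching residues: His1, His3, His4, Lys6, His10, Lys15.

1, 3, 4, 6, 10, 15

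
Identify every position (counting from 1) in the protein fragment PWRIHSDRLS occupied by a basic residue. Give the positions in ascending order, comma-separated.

3, 5, 8

Matching residues: R3, H5, R8.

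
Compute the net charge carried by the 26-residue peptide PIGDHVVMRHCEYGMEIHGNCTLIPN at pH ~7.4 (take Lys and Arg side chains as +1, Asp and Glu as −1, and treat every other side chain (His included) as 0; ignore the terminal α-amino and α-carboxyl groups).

-2

Positive (K, R): R9 → +1.
Negative (D, E): D4, E12, E16 → −3.
Net charge = (+1) + (−3) = −2.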